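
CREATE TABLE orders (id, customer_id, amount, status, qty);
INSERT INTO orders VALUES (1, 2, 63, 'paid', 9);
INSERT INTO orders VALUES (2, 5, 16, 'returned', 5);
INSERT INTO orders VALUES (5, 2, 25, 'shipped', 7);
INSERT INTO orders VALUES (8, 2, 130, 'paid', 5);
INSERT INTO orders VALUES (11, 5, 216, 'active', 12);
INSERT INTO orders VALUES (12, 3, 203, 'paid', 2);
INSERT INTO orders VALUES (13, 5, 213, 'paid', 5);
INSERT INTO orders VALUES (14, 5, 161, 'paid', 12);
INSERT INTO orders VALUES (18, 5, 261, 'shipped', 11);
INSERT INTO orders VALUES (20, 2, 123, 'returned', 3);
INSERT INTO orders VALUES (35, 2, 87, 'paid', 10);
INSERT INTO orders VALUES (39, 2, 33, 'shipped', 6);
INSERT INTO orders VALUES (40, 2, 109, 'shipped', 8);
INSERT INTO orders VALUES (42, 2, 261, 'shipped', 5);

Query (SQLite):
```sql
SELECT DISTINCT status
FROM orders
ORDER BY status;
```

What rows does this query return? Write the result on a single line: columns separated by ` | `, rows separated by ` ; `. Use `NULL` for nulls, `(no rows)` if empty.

active ; paid ; returned ; shipped

Collect distinct status values from orders.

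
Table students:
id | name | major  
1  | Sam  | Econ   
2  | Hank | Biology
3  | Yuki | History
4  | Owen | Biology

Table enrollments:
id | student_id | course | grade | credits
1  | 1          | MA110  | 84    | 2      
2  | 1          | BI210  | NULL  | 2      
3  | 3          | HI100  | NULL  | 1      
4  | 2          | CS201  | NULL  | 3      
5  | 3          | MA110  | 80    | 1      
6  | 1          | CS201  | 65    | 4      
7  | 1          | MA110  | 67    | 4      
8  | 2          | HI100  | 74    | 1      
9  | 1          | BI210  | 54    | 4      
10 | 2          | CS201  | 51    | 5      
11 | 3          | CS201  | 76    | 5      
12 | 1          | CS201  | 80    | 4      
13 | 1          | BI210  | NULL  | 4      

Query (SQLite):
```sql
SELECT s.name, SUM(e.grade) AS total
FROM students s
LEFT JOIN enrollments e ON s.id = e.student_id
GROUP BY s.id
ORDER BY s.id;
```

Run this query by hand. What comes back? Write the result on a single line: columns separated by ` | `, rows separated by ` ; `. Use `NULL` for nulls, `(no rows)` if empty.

Sam | 350 ; Hank | 125 ; Yuki | 156 ; Owen | NULL

LEFT JOIN keeps every students row; unmatched ones get NULL for enrollments columns.
Group by students.id and compute SUM(e.grade). SUM over an all-NULL group is NULL.
  1: ids {1, 2, 6, 7, 9, 12, 13} → SUM(e.grade)=350
  2: ids {4, 8, 10} → SUM(e.grade)=125
  3: ids {3, 5, 11} → SUM(e.grade)=156
  4: ids {—} → SUM(e.grade)=NULL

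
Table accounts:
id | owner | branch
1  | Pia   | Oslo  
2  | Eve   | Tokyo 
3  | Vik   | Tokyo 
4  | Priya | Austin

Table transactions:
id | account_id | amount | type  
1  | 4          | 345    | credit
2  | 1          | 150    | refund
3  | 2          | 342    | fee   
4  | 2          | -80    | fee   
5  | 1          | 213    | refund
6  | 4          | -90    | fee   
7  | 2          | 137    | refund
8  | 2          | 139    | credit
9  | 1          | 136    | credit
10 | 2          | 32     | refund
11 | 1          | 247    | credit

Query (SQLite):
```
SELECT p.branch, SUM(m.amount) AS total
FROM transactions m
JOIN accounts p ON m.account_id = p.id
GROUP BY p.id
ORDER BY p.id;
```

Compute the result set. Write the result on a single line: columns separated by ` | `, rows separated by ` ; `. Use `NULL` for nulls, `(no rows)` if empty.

Join each transactions row to its accounts via account_id.
Group joined rows by accounts.id; compute SUM(m.amount) per group.
  1: ids {2, 5, 9, 11} → SUM(m.amount)=746
  2: ids {3, 4, 7, 8, 10} → SUM(m.amount)=570
  4: ids {1, 6} → SUM(m.amount)=255

Oslo | 746 ; Tokyo | 570 ; Austin | 255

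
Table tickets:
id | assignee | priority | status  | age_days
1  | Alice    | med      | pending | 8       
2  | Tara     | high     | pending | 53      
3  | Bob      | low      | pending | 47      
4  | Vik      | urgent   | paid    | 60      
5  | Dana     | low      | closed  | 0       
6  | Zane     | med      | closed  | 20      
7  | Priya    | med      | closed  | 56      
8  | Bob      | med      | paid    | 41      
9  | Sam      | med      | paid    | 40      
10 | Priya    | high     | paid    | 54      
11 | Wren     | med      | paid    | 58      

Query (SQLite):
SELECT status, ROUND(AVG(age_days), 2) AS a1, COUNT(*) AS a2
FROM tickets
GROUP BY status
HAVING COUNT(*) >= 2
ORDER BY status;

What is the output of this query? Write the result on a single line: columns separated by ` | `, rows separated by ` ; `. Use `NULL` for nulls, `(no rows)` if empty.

Group tickets by status.
Per group compute: ROUND(AVG(age_days), 2), COUNT(*).
HAVING: drop groups with fewer than 2 rows.
  closed: ids {5, 6, 7} → ROUND(AVG(age_days), 2)=25.33, COUNT(*)=3
  paid: ids {4, 8, 9, 10, 11} → ROUND(AVG(age_days), 2)=50.6, COUNT(*)=5
  pending: ids {1, 2, 3} → ROUND(AVG(age_days), 2)=36, COUNT(*)=3

closed | 25.33 | 3 ; paid | 50.6 | 5 ; pending | 36 | 3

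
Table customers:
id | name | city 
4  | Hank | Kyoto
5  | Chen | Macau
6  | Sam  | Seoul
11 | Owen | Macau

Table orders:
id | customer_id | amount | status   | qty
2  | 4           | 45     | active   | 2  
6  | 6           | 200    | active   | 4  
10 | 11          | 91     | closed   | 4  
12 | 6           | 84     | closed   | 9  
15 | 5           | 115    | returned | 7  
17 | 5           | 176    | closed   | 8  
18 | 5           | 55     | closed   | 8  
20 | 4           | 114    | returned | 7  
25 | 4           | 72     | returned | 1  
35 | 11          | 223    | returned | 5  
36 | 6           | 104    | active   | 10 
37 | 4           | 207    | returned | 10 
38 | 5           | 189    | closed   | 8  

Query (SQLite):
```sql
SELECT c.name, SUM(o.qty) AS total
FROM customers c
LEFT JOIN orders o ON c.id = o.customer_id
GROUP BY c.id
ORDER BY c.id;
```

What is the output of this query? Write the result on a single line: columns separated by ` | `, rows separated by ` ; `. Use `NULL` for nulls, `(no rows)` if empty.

LEFT JOIN keeps every customers row; unmatched ones get NULL for orders columns.
Group by customers.id and compute SUM(o.qty). SUM over an all-NULL group is NULL.
  4: ids {2, 20, 25, 37} → SUM(o.qty)=20
  5: ids {15, 17, 18, 38} → SUM(o.qty)=31
  6: ids {6, 12, 36} → SUM(o.qty)=23
  11: ids {10, 35} → SUM(o.qty)=9

Hank | 20 ; Chen | 31 ; Sam | 23 ; Owen | 9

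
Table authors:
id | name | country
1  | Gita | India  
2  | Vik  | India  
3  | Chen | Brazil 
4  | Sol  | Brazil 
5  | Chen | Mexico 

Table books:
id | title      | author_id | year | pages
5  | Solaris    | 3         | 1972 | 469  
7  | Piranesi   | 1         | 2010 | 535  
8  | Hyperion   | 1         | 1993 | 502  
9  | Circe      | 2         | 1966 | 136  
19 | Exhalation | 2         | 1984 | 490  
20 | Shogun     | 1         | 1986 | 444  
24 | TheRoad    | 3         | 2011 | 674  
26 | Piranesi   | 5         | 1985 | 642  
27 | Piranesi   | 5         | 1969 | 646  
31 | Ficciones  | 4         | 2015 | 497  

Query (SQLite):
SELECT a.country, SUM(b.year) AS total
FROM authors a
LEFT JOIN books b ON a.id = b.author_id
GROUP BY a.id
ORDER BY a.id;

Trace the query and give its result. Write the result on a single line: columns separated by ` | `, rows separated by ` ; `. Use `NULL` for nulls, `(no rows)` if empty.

LEFT JOIN keeps every authors row; unmatched ones get NULL for books columns.
Group by authors.id and compute SUM(b.year). SUM over an all-NULL group is NULL.
  1: ids {7, 8, 20} → SUM(b.year)=5989
  2: ids {9, 19} → SUM(b.year)=3950
  3: ids {5, 24} → SUM(b.year)=3983
  4: ids {31} → SUM(b.year)=2015
  5: ids {26, 27} → SUM(b.year)=3954

India | 5989 ; India | 3950 ; Brazil | 3983 ; Brazil | 2015 ; Mexico | 3954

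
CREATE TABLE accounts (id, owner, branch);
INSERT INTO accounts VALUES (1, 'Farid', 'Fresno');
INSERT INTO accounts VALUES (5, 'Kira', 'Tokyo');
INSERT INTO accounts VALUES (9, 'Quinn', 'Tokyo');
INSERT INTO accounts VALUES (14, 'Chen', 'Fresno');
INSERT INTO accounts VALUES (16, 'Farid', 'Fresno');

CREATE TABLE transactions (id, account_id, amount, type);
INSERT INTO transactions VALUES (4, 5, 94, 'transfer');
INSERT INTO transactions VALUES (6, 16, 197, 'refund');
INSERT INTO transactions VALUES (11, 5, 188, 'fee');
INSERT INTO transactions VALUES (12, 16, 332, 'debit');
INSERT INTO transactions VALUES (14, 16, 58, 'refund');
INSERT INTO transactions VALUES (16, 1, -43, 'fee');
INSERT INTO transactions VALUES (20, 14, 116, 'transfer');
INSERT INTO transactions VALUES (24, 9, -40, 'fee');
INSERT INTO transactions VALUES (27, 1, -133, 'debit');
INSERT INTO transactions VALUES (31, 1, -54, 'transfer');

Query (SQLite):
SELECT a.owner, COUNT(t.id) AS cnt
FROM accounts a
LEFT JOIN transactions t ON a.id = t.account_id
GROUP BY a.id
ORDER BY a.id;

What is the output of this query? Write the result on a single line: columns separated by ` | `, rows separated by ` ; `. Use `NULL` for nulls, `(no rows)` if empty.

LEFT JOIN keeps every accounts row; unmatched ones get NULL for transactions columns.
Group by accounts.id and compute COUNT(t.id). COUNT(col) of an all-NULL group is 0.
  1: ids {16, 27, 31} → COUNT(t.id)=3
  5: ids {4, 11} → COUNT(t.id)=2
  9: ids {24} → COUNT(t.id)=1
  14: ids {20} → COUNT(t.id)=1
  16: ids {6, 12, 14} → COUNT(t.id)=3

Farid | 3 ; Kira | 2 ; Quinn | 1 ; Chen | 1 ; Farid | 3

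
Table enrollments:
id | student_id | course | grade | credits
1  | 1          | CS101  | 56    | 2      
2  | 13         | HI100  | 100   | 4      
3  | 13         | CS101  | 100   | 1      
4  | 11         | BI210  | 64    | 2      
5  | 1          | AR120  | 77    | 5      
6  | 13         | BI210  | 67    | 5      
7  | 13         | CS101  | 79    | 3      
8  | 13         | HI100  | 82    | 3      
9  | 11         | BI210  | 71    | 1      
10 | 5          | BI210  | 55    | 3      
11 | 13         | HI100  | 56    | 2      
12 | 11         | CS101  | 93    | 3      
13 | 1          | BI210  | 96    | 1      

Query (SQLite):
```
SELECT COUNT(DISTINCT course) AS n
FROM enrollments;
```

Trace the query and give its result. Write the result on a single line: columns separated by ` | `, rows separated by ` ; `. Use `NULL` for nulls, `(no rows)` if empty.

4

Count distinct non-NULL course values.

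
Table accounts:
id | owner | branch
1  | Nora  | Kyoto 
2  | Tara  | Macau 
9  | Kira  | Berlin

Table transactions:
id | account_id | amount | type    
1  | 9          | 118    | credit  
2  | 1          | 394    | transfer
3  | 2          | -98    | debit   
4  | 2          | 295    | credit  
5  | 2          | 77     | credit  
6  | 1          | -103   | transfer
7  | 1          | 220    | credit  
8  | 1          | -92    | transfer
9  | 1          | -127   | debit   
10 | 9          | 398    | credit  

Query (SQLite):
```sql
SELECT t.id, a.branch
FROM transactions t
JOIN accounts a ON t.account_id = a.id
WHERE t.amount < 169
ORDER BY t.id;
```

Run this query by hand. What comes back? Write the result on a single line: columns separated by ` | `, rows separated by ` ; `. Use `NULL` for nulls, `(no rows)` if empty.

Each transactions row matches the accounts row where account_id = accounts.id.
Then keep rows with t.amount < 169.

1 | Berlin ; 3 | Macau ; 5 | Macau ; 6 | Kyoto ; 8 | Kyoto ; 9 | Kyoto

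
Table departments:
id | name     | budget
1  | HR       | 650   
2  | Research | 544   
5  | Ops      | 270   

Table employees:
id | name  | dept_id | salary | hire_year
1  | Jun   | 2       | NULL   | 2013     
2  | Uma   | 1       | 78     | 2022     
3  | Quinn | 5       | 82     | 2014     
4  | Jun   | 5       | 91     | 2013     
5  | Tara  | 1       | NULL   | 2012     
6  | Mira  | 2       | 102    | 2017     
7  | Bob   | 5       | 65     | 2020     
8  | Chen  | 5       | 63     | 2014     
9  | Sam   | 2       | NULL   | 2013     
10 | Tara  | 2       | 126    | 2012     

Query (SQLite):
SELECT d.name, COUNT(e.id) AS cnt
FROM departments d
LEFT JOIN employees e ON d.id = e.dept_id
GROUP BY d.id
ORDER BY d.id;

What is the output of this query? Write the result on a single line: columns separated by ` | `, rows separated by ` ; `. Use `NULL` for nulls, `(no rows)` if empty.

LEFT JOIN keeps every departments row; unmatched ones get NULL for employees columns.
Group by departments.id and compute COUNT(e.id). COUNT(col) of an all-NULL group is 0.
  1: ids {2, 5} → COUNT(e.id)=2
  2: ids {1, 6, 9, 10} → COUNT(e.id)=4
  5: ids {3, 4, 7, 8} → COUNT(e.id)=4

HR | 2 ; Research | 4 ; Ops | 4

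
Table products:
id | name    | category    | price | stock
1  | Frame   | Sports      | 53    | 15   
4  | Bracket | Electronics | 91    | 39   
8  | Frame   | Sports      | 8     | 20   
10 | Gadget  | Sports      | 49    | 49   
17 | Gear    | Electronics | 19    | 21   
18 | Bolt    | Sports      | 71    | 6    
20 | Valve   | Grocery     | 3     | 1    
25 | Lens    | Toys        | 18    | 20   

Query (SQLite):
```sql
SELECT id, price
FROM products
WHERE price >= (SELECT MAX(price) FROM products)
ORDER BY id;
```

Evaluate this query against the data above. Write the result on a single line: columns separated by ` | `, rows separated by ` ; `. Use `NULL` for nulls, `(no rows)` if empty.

4 | 91

Scalar subquery: MAX(price) over all products rows = 91.
Keep rows where price >= that value.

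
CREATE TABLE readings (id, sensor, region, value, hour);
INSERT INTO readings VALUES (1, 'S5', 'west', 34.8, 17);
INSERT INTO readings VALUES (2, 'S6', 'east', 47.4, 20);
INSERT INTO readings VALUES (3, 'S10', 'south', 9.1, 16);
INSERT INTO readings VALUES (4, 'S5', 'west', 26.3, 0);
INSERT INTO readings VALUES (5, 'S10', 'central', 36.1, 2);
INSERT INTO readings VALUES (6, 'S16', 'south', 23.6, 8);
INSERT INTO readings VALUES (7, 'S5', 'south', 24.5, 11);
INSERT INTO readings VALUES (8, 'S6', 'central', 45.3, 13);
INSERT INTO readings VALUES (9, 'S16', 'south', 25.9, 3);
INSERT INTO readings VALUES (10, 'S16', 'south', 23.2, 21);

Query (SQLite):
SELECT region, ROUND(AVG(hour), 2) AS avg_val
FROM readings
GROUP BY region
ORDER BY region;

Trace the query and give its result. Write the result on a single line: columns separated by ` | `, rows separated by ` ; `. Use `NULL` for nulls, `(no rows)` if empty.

Partition readings by region; compute ROUND(AVG(hour), 2) within each group.
  central: ids {5, 8} → ROUND(AVG(hour), 2)=7.5
  east: ids {2} → ROUND(AVG(hour), 2)=20
  south: ids {3, 6, 7, 9, 10} → ROUND(AVG(hour), 2)=11.8
  west: ids {1, 4} → ROUND(AVG(hour), 2)=8.5

central | 7.5 ; east | 20 ; south | 11.8 ; west | 8.5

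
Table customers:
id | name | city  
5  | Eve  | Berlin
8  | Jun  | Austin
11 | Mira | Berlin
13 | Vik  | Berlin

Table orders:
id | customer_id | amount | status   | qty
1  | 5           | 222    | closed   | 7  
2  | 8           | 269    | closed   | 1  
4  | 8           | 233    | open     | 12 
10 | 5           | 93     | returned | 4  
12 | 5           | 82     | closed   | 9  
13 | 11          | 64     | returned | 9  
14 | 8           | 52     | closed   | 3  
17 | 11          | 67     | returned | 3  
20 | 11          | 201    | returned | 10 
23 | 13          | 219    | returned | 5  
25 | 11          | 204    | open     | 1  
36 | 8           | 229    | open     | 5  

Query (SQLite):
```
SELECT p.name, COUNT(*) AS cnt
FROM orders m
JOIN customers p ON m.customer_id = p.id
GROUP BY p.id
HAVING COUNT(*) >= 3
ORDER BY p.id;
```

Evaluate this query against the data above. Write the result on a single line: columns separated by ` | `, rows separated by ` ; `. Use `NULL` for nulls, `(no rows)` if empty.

Join each orders row to its customers via customer_id.
Group joined rows by customers.id; compute COUNT(*) per group.
HAVING: keep groups with count ≥ 3.
  5: ids {1, 10, 12} → COUNT(*)=3
  8: ids {2, 4, 14, 36} → COUNT(*)=4
  11: ids {13, 17, 20, 25} → COUNT(*)=4
  13: ids {23} → COUNT(*)=1

Eve | 3 ; Jun | 4 ; Mira | 4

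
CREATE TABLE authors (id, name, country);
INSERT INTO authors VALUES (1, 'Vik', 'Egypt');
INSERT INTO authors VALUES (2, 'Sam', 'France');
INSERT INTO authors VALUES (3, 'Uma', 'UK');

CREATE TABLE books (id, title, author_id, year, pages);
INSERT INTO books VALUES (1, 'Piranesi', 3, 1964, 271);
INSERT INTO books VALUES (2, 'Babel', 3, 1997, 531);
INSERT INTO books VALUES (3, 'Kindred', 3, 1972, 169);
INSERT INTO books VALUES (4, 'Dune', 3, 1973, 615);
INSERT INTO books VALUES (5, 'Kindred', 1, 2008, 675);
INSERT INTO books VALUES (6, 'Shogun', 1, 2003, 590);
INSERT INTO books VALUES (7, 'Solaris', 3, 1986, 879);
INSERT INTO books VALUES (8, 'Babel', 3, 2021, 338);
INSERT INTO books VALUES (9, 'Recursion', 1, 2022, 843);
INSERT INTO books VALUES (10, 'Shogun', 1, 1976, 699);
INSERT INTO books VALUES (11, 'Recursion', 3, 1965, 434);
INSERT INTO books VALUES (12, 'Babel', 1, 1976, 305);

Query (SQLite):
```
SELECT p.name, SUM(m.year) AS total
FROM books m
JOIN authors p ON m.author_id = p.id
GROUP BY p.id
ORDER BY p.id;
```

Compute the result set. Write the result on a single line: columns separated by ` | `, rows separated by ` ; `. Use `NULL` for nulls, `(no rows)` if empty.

Vik | 9985 ; Uma | 13878

Join each books row to its authors via author_id.
Group joined rows by authors.id; compute SUM(m.year) per group.
  1: ids {5, 6, 9, 10, 12} → SUM(m.year)=9985
  3: ids {1, 2, 3, 4, 7, 8, 11} → SUM(m.year)=13878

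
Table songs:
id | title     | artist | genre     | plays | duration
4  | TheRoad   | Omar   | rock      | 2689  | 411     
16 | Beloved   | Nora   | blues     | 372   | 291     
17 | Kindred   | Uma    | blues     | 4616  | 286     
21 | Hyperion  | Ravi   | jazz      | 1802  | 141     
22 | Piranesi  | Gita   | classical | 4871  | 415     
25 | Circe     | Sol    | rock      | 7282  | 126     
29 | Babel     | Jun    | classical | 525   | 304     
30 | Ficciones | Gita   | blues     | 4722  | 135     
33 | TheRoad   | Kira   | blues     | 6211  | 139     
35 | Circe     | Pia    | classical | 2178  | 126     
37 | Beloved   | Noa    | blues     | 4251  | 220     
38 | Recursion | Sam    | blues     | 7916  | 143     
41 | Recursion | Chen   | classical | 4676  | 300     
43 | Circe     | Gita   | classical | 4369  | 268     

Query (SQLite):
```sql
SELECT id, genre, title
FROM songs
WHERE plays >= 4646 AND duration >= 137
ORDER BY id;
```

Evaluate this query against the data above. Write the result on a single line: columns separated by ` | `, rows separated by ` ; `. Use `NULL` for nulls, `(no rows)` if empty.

22 | classical | Piranesi ; 33 | blues | TheRoad ; 38 | blues | Recursion ; 41 | classical | Recursion

plays >= 4646: ids {22, 25, 30, 33, 38, 41}
duration >= 137: ids {4, 16, 17, 21, 22, 29, 33, 37, 38, 41, 43}
Combine with AND.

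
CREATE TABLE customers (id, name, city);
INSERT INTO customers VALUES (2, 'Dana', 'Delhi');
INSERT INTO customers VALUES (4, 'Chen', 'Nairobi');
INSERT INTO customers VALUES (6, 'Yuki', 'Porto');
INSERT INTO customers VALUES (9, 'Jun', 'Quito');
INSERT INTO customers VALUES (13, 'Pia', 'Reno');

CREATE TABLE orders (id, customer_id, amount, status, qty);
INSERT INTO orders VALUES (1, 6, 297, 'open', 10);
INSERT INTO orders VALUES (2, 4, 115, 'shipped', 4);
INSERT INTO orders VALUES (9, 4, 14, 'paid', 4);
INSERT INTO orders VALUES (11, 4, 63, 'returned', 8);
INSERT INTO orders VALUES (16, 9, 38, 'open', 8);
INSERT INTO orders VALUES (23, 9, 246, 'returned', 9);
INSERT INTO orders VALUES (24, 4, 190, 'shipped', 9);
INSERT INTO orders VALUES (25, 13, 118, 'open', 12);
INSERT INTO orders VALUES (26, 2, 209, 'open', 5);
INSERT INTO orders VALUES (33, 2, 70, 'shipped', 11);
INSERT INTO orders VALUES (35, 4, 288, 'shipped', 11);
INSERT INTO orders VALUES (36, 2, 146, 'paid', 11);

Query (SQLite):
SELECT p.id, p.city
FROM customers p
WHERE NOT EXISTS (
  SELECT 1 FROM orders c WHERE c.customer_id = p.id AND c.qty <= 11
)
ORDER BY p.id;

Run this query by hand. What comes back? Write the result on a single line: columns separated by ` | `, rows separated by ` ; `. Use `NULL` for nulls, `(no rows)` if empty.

For each customers row, check whether any orders with matching customer_id has qty <= 11.
Keep rows where that is false.

13 | Reno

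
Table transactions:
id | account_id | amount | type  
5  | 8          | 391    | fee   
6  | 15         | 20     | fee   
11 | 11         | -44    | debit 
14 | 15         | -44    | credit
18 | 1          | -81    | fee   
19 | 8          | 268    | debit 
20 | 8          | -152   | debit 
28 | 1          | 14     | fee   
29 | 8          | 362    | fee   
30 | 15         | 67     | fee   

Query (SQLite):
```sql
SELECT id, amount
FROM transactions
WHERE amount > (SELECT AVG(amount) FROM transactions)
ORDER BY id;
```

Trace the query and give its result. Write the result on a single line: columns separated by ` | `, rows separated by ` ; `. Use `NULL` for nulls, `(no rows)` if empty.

5 | 391 ; 19 | 268 ; 29 | 362

Scalar subquery: AVG(amount) over all transactions rows = 80.1.
Keep rows where amount > that value.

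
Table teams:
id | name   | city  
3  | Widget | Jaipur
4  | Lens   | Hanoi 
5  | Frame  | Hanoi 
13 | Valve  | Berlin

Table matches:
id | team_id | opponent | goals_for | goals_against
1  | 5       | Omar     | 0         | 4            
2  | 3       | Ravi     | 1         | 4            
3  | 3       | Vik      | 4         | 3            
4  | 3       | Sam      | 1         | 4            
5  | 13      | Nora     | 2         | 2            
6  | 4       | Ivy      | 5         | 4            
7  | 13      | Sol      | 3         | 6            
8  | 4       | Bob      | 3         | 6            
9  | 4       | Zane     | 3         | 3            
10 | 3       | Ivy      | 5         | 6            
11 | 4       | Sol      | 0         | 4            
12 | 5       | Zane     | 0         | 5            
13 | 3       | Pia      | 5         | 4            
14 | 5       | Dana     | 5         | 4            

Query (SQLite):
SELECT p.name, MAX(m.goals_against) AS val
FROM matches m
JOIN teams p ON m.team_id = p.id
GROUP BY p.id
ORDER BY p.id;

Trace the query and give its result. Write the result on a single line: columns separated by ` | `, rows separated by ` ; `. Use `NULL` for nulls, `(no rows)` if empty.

Widget | 6 ; Lens | 6 ; Frame | 5 ; Valve | 6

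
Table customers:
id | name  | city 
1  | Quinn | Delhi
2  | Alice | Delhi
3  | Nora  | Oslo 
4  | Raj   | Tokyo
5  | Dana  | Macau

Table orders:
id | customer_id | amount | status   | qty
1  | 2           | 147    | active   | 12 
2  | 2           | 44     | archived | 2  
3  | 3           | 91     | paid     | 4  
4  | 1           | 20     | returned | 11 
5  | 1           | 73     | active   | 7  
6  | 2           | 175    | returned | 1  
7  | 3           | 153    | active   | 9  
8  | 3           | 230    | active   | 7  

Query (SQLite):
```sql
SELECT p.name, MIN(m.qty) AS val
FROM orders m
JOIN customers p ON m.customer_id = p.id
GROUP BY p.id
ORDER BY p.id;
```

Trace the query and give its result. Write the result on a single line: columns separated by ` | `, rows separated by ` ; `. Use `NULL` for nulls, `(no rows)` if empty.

Quinn | 7 ; Alice | 1 ; Nora | 4

Join each orders row to its customers via customer_id.
Group joined rows by customers.id; compute MIN(m.qty) per group.
  1: ids {4, 5} → MIN(m.qty)=7
  2: ids {1, 2, 6} → MIN(m.qty)=1
  3: ids {3, 7, 8} → MIN(m.qty)=4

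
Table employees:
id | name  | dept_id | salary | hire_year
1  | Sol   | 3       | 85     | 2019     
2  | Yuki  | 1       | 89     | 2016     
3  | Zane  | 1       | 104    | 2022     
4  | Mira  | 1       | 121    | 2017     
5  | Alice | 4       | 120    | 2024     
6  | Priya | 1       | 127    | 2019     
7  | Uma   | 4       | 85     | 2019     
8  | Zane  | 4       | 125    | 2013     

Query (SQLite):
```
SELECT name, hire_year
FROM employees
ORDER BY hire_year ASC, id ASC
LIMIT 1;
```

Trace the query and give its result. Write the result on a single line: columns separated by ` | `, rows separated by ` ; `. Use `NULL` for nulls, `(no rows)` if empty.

Zane | 2013

Sort by hire_year asc, tiebreak id asc: (2013, id=8), (2016, id=2), (2017, id=4), (2019, id=1) …. Take first 1.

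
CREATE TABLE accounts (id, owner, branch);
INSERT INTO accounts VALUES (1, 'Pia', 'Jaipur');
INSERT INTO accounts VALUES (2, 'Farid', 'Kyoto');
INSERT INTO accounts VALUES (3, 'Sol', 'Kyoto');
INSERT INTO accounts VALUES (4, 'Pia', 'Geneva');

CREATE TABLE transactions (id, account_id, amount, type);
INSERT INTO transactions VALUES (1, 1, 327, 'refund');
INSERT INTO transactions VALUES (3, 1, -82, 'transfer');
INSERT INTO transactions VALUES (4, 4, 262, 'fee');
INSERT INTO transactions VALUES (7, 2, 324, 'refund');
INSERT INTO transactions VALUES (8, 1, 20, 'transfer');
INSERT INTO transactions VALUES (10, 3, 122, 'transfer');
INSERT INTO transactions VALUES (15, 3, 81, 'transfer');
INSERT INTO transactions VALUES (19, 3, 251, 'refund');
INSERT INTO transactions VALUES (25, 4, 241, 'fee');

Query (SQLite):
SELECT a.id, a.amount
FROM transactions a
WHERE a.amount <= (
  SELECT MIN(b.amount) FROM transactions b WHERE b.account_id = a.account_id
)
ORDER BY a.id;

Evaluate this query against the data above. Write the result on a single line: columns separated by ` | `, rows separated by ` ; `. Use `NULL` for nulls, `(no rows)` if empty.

3 | -82 ; 7 | 324 ; 15 | 81 ; 25 | 241

For each transactions row a, compute MIN(amount) over rows sharing a.account_id.
Keep row a if a.amount <= that per-group MIN.
  account_id=1: MIN(amount) = -82
  account_id=2: MIN(amount) = 324
  account_id=3: MIN(amount) = 81
  account_id=4: MIN(amount) = 241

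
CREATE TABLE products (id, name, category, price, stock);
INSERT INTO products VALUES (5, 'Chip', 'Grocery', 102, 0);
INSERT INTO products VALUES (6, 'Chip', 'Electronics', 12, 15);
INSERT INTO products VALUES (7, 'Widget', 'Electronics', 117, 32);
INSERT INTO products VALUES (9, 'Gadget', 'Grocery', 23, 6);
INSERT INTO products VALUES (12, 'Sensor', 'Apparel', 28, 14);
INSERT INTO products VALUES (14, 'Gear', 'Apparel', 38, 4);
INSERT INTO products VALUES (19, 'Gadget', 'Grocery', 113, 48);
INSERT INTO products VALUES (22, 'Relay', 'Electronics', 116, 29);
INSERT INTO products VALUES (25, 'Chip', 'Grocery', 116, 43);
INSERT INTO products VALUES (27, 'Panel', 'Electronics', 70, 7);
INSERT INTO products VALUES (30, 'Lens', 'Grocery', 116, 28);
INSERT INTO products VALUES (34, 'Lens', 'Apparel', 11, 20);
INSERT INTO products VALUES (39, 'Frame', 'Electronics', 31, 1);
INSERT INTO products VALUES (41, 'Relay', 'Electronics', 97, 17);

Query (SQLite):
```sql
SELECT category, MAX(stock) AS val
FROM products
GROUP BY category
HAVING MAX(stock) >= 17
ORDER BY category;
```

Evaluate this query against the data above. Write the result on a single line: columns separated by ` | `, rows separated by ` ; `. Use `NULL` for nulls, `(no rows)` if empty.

Partition products by category; compute MAX(stock) within each group.
HAVING: keep groups where MAX(stock) >= 17.
  Apparel: ids {12, 14, 34} → MAX(stock)=20
  Electronics: ids {6, 7, 22, 27, 39, 41} → MAX(stock)=32
  Grocery: ids {5, 9, 19, 25, 30} → MAX(stock)=48

Apparel | 20 ; Electronics | 32 ; Grocery | 48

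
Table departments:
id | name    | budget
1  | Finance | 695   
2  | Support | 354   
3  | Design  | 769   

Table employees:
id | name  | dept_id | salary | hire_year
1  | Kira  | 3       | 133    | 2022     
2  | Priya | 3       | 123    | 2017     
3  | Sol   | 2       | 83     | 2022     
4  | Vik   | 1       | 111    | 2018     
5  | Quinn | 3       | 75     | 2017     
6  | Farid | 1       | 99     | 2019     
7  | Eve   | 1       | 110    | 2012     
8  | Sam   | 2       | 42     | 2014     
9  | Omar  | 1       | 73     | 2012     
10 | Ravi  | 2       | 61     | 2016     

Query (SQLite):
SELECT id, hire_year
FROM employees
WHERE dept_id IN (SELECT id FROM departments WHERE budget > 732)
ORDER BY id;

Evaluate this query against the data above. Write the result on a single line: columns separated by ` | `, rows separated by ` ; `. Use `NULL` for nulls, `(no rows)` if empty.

Inner query: departments.id where budget > 732.
Outer: keep employees rows whose dept_id is in that set.
Inner query → {3}

1 | 2022 ; 2 | 2017 ; 5 | 2017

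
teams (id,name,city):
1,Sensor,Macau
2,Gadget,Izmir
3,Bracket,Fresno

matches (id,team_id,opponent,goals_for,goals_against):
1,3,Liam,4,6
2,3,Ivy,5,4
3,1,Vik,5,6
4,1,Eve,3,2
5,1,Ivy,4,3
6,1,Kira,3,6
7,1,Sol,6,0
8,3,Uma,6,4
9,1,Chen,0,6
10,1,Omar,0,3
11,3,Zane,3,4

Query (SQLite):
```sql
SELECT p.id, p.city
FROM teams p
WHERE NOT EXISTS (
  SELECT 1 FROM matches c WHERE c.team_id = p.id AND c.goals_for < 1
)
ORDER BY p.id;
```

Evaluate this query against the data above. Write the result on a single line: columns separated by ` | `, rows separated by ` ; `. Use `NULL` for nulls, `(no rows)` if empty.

For each teams row, check whether any matches with matching team_id has goals_for < 1.
Keep rows where that is false.

2 | Izmir ; 3 | Fresno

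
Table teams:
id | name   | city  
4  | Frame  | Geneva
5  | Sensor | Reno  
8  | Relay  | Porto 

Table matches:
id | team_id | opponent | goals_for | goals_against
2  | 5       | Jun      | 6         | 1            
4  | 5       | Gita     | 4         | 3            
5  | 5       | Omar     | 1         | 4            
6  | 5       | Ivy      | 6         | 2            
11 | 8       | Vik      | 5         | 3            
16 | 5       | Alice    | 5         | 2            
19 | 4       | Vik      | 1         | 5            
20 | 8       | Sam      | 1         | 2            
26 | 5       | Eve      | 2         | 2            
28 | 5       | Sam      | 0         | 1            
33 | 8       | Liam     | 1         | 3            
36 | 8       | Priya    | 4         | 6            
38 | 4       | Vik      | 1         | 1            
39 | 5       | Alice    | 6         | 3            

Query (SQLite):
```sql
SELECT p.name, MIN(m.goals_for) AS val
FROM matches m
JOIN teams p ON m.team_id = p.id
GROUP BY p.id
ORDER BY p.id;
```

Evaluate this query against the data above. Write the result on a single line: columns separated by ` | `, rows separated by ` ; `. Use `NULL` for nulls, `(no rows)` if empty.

Frame | 1 ; Sensor | 0 ; Relay | 1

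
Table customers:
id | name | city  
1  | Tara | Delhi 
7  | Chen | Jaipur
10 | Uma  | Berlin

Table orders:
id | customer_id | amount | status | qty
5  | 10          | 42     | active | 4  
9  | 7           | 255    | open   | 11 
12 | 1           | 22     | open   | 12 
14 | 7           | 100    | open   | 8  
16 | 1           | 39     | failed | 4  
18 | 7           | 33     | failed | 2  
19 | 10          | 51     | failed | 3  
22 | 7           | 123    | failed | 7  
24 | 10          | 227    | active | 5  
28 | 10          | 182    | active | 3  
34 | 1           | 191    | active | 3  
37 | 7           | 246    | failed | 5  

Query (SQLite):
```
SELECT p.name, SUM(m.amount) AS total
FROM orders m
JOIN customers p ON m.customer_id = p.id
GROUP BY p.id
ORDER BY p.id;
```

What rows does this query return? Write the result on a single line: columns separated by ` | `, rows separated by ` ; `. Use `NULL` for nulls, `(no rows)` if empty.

Tara | 252 ; Chen | 757 ; Uma | 502

Join each orders row to its customers via customer_id.
Group joined rows by customers.id; compute SUM(m.amount) per group.
  1: ids {12, 16, 34} → SUM(m.amount)=252
  7: ids {9, 14, 18, 22, 37} → SUM(m.amount)=757
  10: ids {5, 19, 24, 28} → SUM(m.amount)=502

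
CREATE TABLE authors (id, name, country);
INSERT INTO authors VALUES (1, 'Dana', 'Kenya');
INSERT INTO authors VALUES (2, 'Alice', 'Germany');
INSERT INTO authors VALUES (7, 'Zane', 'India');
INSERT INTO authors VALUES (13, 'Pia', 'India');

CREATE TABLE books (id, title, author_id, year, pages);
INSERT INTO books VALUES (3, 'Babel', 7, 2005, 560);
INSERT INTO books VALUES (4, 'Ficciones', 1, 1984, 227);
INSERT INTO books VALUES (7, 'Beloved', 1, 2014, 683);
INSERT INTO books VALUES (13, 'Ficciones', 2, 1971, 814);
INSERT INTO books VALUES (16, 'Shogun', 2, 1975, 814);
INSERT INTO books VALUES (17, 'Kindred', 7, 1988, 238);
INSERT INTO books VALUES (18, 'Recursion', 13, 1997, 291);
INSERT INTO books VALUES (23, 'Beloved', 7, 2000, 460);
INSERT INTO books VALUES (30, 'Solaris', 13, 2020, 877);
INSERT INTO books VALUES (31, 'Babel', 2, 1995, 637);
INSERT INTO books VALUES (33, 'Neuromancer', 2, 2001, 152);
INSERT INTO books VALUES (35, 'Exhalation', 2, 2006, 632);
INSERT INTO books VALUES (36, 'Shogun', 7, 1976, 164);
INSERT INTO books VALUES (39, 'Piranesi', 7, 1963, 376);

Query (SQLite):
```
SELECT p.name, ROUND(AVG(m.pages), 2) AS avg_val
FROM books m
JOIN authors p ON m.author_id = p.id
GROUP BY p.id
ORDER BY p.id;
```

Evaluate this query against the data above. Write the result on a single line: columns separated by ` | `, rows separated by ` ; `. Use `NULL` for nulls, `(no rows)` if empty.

Join each books row to its authors via author_id.
Group joined rows by authors.id; compute ROUND(AVG(m.pages), 2) per group.
  1: ids {4, 7} → ROUND(AVG(m.pages), 2)=455
  2: ids {13, 16, 31, 33, 35} → ROUND(AVG(m.pages), 2)=609.8
  7: ids {3, 17, 23, 36, 39} → ROUND(AVG(m.pages), 2)=359.6
  13: ids {18, 30} → ROUND(AVG(m.pages), 2)=584

Dana | 455 ; Alice | 609.8 ; Zane | 359.6 ; Pia | 584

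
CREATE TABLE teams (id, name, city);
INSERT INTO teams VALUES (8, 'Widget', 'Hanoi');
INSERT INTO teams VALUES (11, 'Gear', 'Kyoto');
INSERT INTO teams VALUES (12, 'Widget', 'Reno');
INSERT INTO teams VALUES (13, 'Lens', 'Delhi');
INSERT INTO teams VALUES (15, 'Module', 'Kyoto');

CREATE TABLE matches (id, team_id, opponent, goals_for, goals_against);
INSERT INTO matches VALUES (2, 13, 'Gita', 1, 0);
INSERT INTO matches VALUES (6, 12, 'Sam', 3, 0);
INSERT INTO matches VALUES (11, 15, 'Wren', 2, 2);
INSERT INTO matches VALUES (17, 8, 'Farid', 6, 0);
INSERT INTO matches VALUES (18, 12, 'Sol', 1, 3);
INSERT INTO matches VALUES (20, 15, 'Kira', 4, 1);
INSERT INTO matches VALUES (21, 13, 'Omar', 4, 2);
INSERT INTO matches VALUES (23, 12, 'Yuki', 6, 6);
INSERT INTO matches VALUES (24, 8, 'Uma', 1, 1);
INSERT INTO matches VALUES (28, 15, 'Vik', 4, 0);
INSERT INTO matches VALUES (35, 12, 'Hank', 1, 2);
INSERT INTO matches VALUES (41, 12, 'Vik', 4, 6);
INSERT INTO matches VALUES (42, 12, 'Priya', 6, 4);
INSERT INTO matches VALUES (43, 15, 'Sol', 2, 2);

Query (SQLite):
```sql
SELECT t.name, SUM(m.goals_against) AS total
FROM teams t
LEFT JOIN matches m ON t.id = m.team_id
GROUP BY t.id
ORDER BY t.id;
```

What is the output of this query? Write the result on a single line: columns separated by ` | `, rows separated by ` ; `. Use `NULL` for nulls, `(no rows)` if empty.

Widget | 1 ; Gear | NULL ; Widget | 21 ; Lens | 2 ; Module | 5

LEFT JOIN keeps every teams row; unmatched ones get NULL for matches columns.
Group by teams.id and compute SUM(m.goals_against). SUM over an all-NULL group is NULL.
  8: ids {17, 24} → SUM(m.goals_against)=1
  11: ids {—} → SUM(m.goals_against)=NULL
  12: ids {6, 18, 23, 35, 41, 42} → SUM(m.goals_against)=21
  13: ids {2, 21} → SUM(m.goals_against)=2
  15: ids {11, 20, 28, 43} → SUM(m.goals_against)=5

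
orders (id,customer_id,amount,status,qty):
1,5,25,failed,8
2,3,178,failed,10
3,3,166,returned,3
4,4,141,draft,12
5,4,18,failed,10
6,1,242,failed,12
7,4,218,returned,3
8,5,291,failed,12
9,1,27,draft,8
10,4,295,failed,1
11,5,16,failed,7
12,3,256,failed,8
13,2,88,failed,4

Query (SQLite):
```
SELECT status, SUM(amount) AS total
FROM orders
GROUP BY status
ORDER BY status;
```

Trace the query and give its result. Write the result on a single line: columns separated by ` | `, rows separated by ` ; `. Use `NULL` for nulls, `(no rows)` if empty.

draft | 168 ; failed | 1409 ; returned | 384

Partition orders by status; compute SUM(amount) within each group.
  draft: ids {4, 9} → SUM(amount)=168
  failed: ids {1, 2, 5, 6, 8, 10, 11, 12, 13} → SUM(amount)=1409
  returned: ids {3, 7} → SUM(amount)=384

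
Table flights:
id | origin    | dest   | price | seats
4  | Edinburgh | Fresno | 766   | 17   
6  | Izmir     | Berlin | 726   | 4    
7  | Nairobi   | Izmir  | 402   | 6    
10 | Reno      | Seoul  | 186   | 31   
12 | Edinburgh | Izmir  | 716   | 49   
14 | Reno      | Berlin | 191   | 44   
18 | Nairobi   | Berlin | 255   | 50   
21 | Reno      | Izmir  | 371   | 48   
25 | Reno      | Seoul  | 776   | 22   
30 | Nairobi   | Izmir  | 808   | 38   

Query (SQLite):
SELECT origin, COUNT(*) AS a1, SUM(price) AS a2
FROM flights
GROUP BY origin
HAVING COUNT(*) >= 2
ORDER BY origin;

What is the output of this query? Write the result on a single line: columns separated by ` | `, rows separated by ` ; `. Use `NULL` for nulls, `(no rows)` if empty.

Edinburgh | 2 | 1482 ; Nairobi | 3 | 1465 ; Reno | 4 | 1524

Group flights by origin.
Per group compute: COUNT(*), SUM(price).
HAVING: drop groups with fewer than 2 rows.
  Edinburgh: ids {4, 12} → COUNT(*)=2, SUM(price)=1482
  Izmir: ids {6} → COUNT(*)=1, SUM(price)=726
  Nairobi: ids {7, 18, 30} → COUNT(*)=3, SUM(price)=1465
  Reno: ids {10, 14, 21, 25} → COUNT(*)=4, SUM(price)=1524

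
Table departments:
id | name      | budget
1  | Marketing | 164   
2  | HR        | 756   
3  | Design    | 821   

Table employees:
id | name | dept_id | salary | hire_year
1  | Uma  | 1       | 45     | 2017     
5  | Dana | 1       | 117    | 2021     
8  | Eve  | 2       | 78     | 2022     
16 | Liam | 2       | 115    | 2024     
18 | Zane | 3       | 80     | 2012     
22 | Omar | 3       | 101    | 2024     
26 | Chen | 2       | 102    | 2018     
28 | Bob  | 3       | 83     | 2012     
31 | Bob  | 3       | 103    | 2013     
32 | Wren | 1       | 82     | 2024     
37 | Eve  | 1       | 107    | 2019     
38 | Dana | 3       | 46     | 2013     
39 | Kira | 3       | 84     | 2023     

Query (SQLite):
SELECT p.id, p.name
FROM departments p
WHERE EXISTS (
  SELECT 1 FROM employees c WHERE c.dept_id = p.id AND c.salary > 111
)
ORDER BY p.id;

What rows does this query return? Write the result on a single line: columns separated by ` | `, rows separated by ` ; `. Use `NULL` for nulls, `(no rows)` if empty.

For each departments row, check whether any employees with matching dept_id has salary > 111.
Keep rows where that is true.

1 | Marketing ; 2 | HR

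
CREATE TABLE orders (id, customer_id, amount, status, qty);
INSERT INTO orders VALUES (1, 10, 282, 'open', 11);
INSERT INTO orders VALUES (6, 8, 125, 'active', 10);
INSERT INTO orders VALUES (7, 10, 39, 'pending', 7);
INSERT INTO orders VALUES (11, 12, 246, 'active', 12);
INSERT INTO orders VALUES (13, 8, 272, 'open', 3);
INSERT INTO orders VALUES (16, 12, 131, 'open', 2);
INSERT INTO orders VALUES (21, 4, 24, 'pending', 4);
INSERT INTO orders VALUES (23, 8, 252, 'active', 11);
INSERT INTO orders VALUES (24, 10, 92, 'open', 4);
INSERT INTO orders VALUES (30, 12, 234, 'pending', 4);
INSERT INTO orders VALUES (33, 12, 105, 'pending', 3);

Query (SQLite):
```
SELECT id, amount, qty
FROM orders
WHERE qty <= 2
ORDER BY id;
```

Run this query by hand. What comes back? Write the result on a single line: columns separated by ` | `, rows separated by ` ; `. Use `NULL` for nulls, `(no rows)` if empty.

qty <= 2: ids {16}

16 | 131 | 2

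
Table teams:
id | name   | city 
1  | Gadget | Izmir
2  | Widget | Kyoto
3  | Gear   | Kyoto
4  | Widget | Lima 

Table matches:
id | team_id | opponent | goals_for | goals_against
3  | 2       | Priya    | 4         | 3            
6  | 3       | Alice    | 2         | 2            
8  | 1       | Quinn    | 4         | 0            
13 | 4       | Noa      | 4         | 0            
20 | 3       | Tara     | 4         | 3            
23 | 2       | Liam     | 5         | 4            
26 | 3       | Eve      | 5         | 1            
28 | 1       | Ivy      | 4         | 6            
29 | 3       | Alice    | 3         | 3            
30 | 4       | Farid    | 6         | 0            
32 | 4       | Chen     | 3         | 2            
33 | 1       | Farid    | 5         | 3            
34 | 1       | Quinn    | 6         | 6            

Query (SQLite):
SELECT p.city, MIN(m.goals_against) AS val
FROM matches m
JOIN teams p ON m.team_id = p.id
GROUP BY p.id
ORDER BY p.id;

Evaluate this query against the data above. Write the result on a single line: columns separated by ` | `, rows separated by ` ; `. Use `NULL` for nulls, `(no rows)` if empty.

Izmir | 0 ; Kyoto | 3 ; Kyoto | 1 ; Lima | 0

Join each matches row to its teams via team_id.
Group joined rows by teams.id; compute MIN(m.goals_against) per group.
  1: ids {8, 28, 33, 34} → MIN(m.goals_against)=0
  2: ids {3, 23} → MIN(m.goals_against)=3
  3: ids {6, 20, 26, 29} → MIN(m.goals_against)=1
  4: ids {13, 30, 32} → MIN(m.goals_against)=0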